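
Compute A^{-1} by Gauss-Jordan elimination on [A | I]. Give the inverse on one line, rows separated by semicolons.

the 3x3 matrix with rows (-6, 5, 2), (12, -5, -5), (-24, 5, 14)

Gauss-Jordan on [A | I]:
R1 <- (1/-6)*R1:  [    1  -5/6  -1/3  |  -1/6     0     0 ]
R2 <- R2 - (12)*R1:  [  0   5  -1  |   2   1   0 ]
R3 <- R3 - (-24)*R1:  [   0  -15    6  |   -4    0    1 ]
R2 <- (1/5)*R2:  [    0     1  -1/5  |   2/5   1/5     0 ]
R1 <- R1 - (-5/6)*R2:  [    1     0  -1/2  |   1/6   1/6     0 ]
R3 <- R3 - (-15)*R2:  [ 0  0  3  |  2  3  1 ]
R3 <- (1/3)*R3:  [   0    0    1  |  2/3    1  1/3 ]
R1 <- R1 - (-1/2)*R3:  [   1    0    0  |  1/2  2/3  1/6 ]
R2 <- R2 - (-1/5)*R3:  [    0     1     0  |  8/15   2/5  1/15 ]
Right block of [I | A^{-1}] is the inverse:
[  1/2  2/3   1/6 ]
[ 8/15  2/5  1/15 ]
[  2/3    1   1/3 ]

inverse = [1/2 2/3 1/6; 8/15 2/5 1/15; 2/3 1 1/3]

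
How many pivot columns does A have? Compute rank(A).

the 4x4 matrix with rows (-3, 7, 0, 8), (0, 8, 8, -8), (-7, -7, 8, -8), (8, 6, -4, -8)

Row reduction:
R3 <- R3 - (7/3)*R1:  [     0  -70/3      8  -80/3 ]
R4 <- R4 - (-8/3)*R1:  [    0  74/3    -4  40/3 ]
R3 <- R3 - (-35/12)*R2:  [    0     0  94/3   -50 ]
R4 <- R4 - (37/12)*R2:  [     0      0  -86/3     38 ]
R4 <- R4 - (-43/47)*R3:  [       0        0        0  -364/47 ]
Row echelon form:
[ -3  7     0        8 ]
[  0  8     8       -8 ]
[  0  0  94/3      -50 ]
[  0  0     0  -364/47 ]
Nonzero rows / pivot columns: 4

rank(A) = 4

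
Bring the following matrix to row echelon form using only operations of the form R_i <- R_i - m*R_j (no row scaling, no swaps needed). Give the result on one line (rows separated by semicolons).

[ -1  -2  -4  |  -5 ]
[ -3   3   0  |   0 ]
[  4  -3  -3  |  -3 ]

Forward elimination:
R2 <- R2 - (3)*R1:  [  0   9  12  15 ]
R3 <- R3 - (-4)*R1:  [   0  -11  -19  -23 ]
R3 <- R3 - (-11/9)*R2:  [     0      0  -13/3  -14/3 ]
Row echelon form:
[ -1  -2     -4  |     -5 ]
[  0   9     12  |     15 ]
[  0   0  -13/3  |  -14/3 ]

REF = [-1 -2 -4 -5; 0 9 12 15; 0 0 -13/3 -14/3]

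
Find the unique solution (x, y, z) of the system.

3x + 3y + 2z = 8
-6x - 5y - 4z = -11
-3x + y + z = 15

(-3, 5, 1)

Forward elimination on [A|b]:
R2 <- R2 - (-2)*R1:  [ 0  1  0  5 ]
R3 <- R3 - (-1)*R1:  [  0   4   3  23 ]
R3 <- R3 - (4)*R2:  [ 0  0  3  3 ]
Row echelon form:
[ 3  3  2  |  8 ]
[ 0  1  0  |  5 ]
[ 0  0  3  |  3 ]
Back-substitution:
z = (3) / 3 = 1
y = (5) / 1 = 5
x = (8 - (3)*(5) - (2)*(1)) / 3 = -3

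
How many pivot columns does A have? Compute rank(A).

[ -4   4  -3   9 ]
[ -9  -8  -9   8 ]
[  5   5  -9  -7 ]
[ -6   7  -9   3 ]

rank(A) = 4

Row reduction:
R2 <- R2 - (9/4)*R1:  [     0    -17   -9/4  -49/4 ]
R3 <- R3 - (-5/4)*R1:  [     0     10  -51/4   17/4 ]
R4 <- R4 - (3/2)*R1:  [     0      1   -9/2  -21/2 ]
R3 <- R3 - (-10/17)*R2:  [       0        0  -957/68  -201/68 ]
R4 <- R4 - (-1/17)*R2:  [       0        0  -315/68  -763/68 ]
R4 <- R4 - (105/319)*R3:  [         0          0          0  -3269/319 ]
Row echelon form:
[ -4    4       -3          9 ]
[  0  -17     -9/4      -49/4 ]
[  0    0  -957/68    -201/68 ]
[  0    0        0  -3269/319 ]
Nonzero rows / pivot columns: 4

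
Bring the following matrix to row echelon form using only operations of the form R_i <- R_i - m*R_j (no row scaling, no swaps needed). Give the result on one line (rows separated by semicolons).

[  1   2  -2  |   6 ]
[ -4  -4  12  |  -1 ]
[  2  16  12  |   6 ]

REF = [1 2 -2 6; 0 4 4 23; 0 0 4 -75]

Forward elimination:
R2 <- R2 - (-4)*R1:  [  0   4   4  23 ]
R3 <- R3 - (2)*R1:  [  0  12  16  -6 ]
R3 <- R3 - (3)*R2:  [   0    0    4  -75 ]
Row echelon form:
[ 1  2  -2  |    6 ]
[ 0  4   4  |   23 ]
[ 0  0   4  |  -75 ]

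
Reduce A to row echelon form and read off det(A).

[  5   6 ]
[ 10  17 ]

Forward elimination:
R2 <- R2 - (2)*R1:  [ 0  5 ]
Upper-triangular form:
[ 5  6 ]
[ 0  5 ]
det(A) = (-1)^0 * (5) * (5) = 25  (0 row swaps -> sign +1)

det(A) = 25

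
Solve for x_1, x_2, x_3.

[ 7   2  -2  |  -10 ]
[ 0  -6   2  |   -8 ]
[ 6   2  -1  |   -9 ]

(-2, 1, -1)

Forward elimination on [A|b]:
R3 <- R3 - (6/7)*R1:  [    0   2/7   5/7  -3/7 ]
R3 <- R3 - (-1/21)*R2:  [      0       0   17/21  -17/21 ]
Row echelon form:
[ 7   2     -2  |     -10 ]
[ 0  -6      2  |      -8 ]
[ 0   0  17/21  |  -17/21 ]
Back-substitution:
x_3 = (-17/21) / (17/21) = -1
x_2 = (-8 - (2)*(-1)) / -6 = 1
x_1 = (-10 - (2)*(1) - (-2)*(-1)) / 7 = -2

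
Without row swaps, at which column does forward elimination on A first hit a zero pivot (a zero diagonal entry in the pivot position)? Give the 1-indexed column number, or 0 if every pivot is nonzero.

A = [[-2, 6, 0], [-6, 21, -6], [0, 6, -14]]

Naive forward elimination:
R2 <- R2 - (3)*R1:  [  0   3  -6 ]
R3 <- R3 - (2)*R2:  [  0   0  -2 ]
All pivots nonzero; naive elimination completes without hitting a zero pivot.

first zero-pivot column = 0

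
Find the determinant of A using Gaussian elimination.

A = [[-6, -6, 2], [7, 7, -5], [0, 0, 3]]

det(A) = 0

Forward elimination:
R2 <- R2 - (-7/6)*R1:  [    0     0  -8/3 ]
R3 <- R3 - (-9/8)*R2:  [ 0  0  0 ]
Upper-triangular form:
[ -6  -6     2 ]
[  0   0  -8/3 ]
[  0   0     0 ]
det(A) = (-1)^0 * (-6) * (0) * (0) = 0  (0 row swaps -> sign +1)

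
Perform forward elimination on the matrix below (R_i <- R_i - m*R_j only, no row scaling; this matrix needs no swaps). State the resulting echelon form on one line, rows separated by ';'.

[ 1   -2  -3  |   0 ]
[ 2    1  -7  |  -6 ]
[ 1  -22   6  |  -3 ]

REF = [1 -2 -3 0; 0 5 -1 -6; 0 0 5 -27]

Forward elimination:
R2 <- R2 - (2)*R1:  [  0   5  -1  -6 ]
R3 <- R3 - (1)*R1:  [   0  -20    9   -3 ]
R3 <- R3 - (-4)*R2:  [   0    0    5  -27 ]
Row echelon form:
[ 1  -2  -3  |    0 ]
[ 0   5  -1  |   -6 ]
[ 0   0   5  |  -27 ]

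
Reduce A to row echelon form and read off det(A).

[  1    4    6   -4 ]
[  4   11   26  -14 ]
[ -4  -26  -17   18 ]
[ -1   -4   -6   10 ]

Forward elimination:
R2 <- R2 - (4)*R1:  [  0  -5   2   2 ]
R3 <- R3 - (-4)*R1:  [   0  -10    7    2 ]
R4 <- R4 - (-1)*R1:  [ 0  0  0  6 ]
R3 <- R3 - (2)*R2:  [  0   0   3  -2 ]
Upper-triangular form:
[ 1   4  6  -4 ]
[ 0  -5  2   2 ]
[ 0   0  3  -2 ]
[ 0   0  0   6 ]
det(A) = (-1)^0 * (1) * (-5) * (3) * (6) = -90  (0 row swaps -> sign +1)

det(A) = -90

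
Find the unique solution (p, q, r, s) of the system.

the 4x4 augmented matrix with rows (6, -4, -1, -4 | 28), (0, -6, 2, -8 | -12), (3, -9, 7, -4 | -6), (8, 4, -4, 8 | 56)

Forward elimination on [A|b]:
R3 <- R3 - (1/2)*R1:  [    0    -7  15/2    -2   -20 ]
R4 <- R4 - (4/3)*R1:  [    0  28/3  -8/3  40/3  56/3 ]
R3 <- R3 - (7/6)*R2:  [    0     0  31/6  22/3    -6 ]
R4 <- R4 - (-14/9)*R2:  [   0    0  4/9  8/9    0 ]
R4 <- R4 - (8/93)*R3:  [     0      0      0   8/31  16/31 ]
Row echelon form:
[ 6  -4    -1    -4  |     28 ]
[ 0  -6     2    -8  |    -12 ]
[ 0   0  31/6  22/3  |     -6 ]
[ 0   0     0  8/31  |  16/31 ]
Back-substitution:
s = (16/31) / (8/31) = 2
r = (-6 - (22/3)*(2)) / (31/6) = -4
q = (-12 - (2)*(-4) - (-8)*(2)) / -6 = -2
p = (28 - (-4)*(-2) - (-1)*(-4) - (-4)*(2)) / 6 = 4

(4, -2, -4, 2)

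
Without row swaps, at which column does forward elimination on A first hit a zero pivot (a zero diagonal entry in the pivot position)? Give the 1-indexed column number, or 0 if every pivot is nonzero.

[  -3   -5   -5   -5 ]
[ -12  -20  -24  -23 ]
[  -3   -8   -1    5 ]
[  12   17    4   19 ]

first zero-pivot column = 2

Naive forward elimination:
R2 <- R2 - (4)*R1:  [  0   0  -4  -3 ]
R3 <- R3 - (1)*R1:  [  0  -3   4  10 ]
R4 <- R4 - (-4)*R1:  [   0   -3  -16   -1 ]
Matrix at this point:
[ -3  -5   -5  -5 ]
[  0   0   -4  -3 ]
[  0  -3    4  10 ]
[  0  -3  -16  -1 ]
Pivot entry (2,2) is zero but row 3 has -3 in column 2 -> naive elimination stops; a row interchange (e.g. R2 <-> R3) would be required here.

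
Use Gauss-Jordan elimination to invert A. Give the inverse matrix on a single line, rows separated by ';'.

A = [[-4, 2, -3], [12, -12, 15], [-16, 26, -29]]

Gauss-Jordan on [A | I]:
R1 <- (1/-4)*R1:  [    1  -1/2   3/4  |  -1/4     0     0 ]
R2 <- R2 - (12)*R1:  [  0  -6   6  |   3   1   0 ]
R3 <- R3 - (-16)*R1:  [   0   18  -17  |   -4    0    1 ]
R2 <- (1/-6)*R2:  [    0     1    -1  |  -1/2  -1/6     0 ]
R1 <- R1 - (-1/2)*R2:  [     1      0    1/4  |   -1/2  -1/12      0 ]
R3 <- R3 - (18)*R2:  [ 0  0  1  |  5  3  1 ]
R1 <- R1 - (1/4)*R3:  [    1     0     0  |  -7/4  -5/6  -1/4 ]
R2 <- R2 - (-1)*R3:  [    0     1     0  |   9/2  17/6     1 ]
Right block of [I | A^{-1}] is the inverse:
[ -7/4  -5/6  -1/4 ]
[  9/2  17/6     1 ]
[    5     3     1 ]

inverse = [-7/4 -5/6 -1/4; 9/2 17/6 1; 5 3 1]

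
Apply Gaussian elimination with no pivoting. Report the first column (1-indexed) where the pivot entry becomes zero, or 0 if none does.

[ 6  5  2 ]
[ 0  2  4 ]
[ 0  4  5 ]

first zero-pivot column = 0

Naive forward elimination:
R3 <- R3 - (2)*R2:  [  0   0  -3 ]
All pivots nonzero; naive elimination completes without hitting a zero pivot.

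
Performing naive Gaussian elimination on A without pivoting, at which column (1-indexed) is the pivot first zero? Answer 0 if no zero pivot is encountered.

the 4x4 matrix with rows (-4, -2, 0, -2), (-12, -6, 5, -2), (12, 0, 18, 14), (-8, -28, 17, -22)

Naive forward elimination:
R2 <- R2 - (3)*R1:  [ 0  0  5  4 ]
R3 <- R3 - (-3)*R1:  [  0  -6  18   8 ]
R4 <- R4 - (2)*R1:  [   0  -24   17  -18 ]
Matrix at this point:
[ -4   -2   0   -2 ]
[  0    0   5    4 ]
[  0   -6  18    8 ]
[  0  -24  17  -18 ]
Pivot entry (2,2) is zero but row 3 has -6 in column 2 -> naive elimination stops; a row interchange (e.g. R2 <-> R3) would be required here.

first zero-pivot column = 2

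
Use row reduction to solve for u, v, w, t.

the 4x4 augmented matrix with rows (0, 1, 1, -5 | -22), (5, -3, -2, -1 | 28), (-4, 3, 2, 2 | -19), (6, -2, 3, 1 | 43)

Forward elimination on [A|b]:
R1 <-> R2   (pivot in column 1 was zero)
[  5  -3  -2  -1   28 ]
[  0   1   1  -5  -22 ]
[ -4   3   2   2  -19 ]
[  6  -2   3   1   43 ]
R3 <- R3 - (-4/5)*R1:  [    0   3/5   2/5   6/5  17/5 ]
R4 <- R4 - (6/5)*R1:  [    0   8/5  27/5  11/5  47/5 ]
R3 <- R3 - (3/5)*R2:  [    0     0  -1/5  21/5  83/5 ]
R4 <- R4 - (8/5)*R2:  [     0      0   19/5   51/5  223/5 ]
R4 <- R4 - (-19)*R3:  [   0    0    0   90  360 ]
Row echelon form:
[ 5  -3    -2    -1  |    28 ]
[ 0   1     1    -5  |   -22 ]
[ 0   0  -1/5  21/5  |  83/5 ]
[ 0   0     0    90  |   360 ]
Back-substitution:
t = (360) / 90 = 4
w = (83/5 - (21/5)*(4)) / (-1/5) = 1
v = (-22 - (1)*(1) - (-5)*(4)) / 1 = -3
u = (28 - (-3)*(-3) - (-2)*(1) - (-1)*(4)) / 5 = 5

(5, -3, 1, 4)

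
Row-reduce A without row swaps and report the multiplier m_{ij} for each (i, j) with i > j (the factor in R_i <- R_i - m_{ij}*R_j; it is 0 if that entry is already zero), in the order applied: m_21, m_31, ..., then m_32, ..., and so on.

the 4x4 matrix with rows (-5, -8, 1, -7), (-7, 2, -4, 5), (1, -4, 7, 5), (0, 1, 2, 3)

Forward elimination:
R2 <- R2 - (7/5)*R1:  [     0   66/5  -27/5   74/5 ]
R3 <- R3 - (-1/5)*R1:  [     0  -28/5   36/5   18/5 ]
R4: entry in column 1 is already 0 -> m_{41} = 0 (no row operation needed)
R3 <- R3 - (-14/33)*R2:  [      0       0   54/11  326/33 ]
R4 <- R4 - (5/66)*R2:  [     0      0  53/22  62/33 ]
R4 <- R4 - (53/108)*R3:  [        0         0         0  -481/162 ]
Multipliers (in order of application): m_{21} = 7/5, m_{31} = -1/5, m_{41} = 0, m_{32} = -14/33, m_{42} = 5/66, m_{43} = 53/108

multipliers: 7/5, -1/5, 0, -14/33, 5/66, 53/108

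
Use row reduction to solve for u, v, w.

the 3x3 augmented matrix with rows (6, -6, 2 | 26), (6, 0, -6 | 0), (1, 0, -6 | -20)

Forward elimination on [A|b]:
R2 <- R2 - (1)*R1:  [   0    6   -8  -26 ]
R3 <- R3 - (1/6)*R1:  [     0      1  -19/3  -73/3 ]
R3 <- R3 - (1/6)*R2:  [   0    0   -5  -20 ]
Row echelon form:
[ 6  -6   2  |   26 ]
[ 0   6  -8  |  -26 ]
[ 0   0  -5  |  -20 ]
Back-substitution:
w = (-20) / -5 = 4
v = (-26 - (-8)*(4)) / 6 = 1
u = (26 - (-6)*(1) - (2)*(4)) / 6 = 4

(4, 1, 4)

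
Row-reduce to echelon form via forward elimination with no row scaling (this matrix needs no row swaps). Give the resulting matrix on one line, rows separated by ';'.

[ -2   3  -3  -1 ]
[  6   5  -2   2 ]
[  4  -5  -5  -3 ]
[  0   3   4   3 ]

Forward elimination:
R2 <- R2 - (-3)*R1:  [   0   14  -11   -1 ]
R3 <- R3 - (-2)*R1:  [   0    1  -11   -5 ]
R3 <- R3 - (1/14)*R2:  [       0        0  -143/14   -69/14 ]
R4 <- R4 - (3/14)*R2:  [     0      0  89/14  45/14 ]
R4 <- R4 - (-89/143)*R3:  [      0       0       0  21/143 ]
Row echelon form:
[ -2   3       -3      -1 ]
[  0  14      -11      -1 ]
[  0   0  -143/14  -69/14 ]
[  0   0        0  21/143 ]

REF = [-2 3 -3 -1; 0 14 -11 -1; 0 0 -143/14 -69/14; 0 0 0 21/143]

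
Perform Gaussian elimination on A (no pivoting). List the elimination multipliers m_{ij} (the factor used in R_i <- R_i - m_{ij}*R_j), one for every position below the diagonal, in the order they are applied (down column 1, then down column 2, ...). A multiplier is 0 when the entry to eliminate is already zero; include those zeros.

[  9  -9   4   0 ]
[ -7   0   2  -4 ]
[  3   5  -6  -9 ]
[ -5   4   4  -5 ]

multipliers: -7/9, 1/3, -5/9, -8/7, 1/7, -173/47

Forward elimination:
R2 <- R2 - (-7/9)*R1:  [    0    -7  46/9    -4 ]
R3 <- R3 - (1/3)*R1:  [     0      8  -22/3     -9 ]
R4 <- R4 - (-5/9)*R1:  [    0    -1  56/9    -5 ]
R3 <- R3 - (-8/7)*R2:  [      0       0  -94/63   -95/7 ]
R4 <- R4 - (1/7)*R2:  [      0       0  346/63   -31/7 ]
R4 <- R4 - (-173/47)*R3:  [        0         0         0  -2556/47 ]
Multipliers (in order of application): m_{21} = -7/9, m_{31} = 1/3, m_{41} = -5/9, m_{32} = -8/7, m_{42} = 1/7, m_{43} = -173/47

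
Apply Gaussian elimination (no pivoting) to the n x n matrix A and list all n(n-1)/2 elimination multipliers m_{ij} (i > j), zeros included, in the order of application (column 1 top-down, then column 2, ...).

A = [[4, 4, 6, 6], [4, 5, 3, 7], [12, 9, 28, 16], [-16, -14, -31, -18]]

multipliers: 1, 3, -4, -3, 2, -1

Forward elimination:
R2 <- R2 - (1)*R1:  [  0   1  -3   1 ]
R3 <- R3 - (3)*R1:  [  0  -3  10  -2 ]
R4 <- R4 - (-4)*R1:  [  0   2  -7   6 ]
R3 <- R3 - (-3)*R2:  [ 0  0  1  1 ]
R4 <- R4 - (2)*R2:  [  0   0  -1   4 ]
R4 <- R4 - (-1)*R3:  [ 0  0  0  5 ]
Multipliers (in order of application): m_{21} = 1, m_{31} = 3, m_{41} = -4, m_{32} = -3, m_{42} = 2, m_{43} = -1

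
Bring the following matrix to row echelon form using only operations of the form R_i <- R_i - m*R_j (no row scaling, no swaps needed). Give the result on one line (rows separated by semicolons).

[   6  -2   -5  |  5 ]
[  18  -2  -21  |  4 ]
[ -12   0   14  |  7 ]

REF = [6 -2 -5 5; 0 4 -6 -11; 0 0 -2 6]

Forward elimination:
R2 <- R2 - (3)*R1:  [   0    4   -6  -11 ]
R3 <- R3 - (-2)*R1:  [  0  -4   4  17 ]
R3 <- R3 - (-1)*R2:  [  0   0  -2   6 ]
Row echelon form:
[ 6  -2  -5  |    5 ]
[ 0   4  -6  |  -11 ]
[ 0   0  -2  |    6 ]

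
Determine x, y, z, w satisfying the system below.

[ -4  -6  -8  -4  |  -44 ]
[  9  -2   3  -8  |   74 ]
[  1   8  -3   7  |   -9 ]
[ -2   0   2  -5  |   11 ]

Forward elimination on [A|b]:
R2 <- R2 - (-9/4)*R1:  [     0  -31/2    -15    -17    -25 ]
R3 <- R3 - (-1/4)*R1:  [    0  13/2    -5     6   -20 ]
R4 <- R4 - (1/2)*R1:  [  0   3   6  -3  33 ]
R3 <- R3 - (-13/31)*R2:  [       0        0  -350/31   -35/31  -945/31 ]
R4 <- R4 - (-6/31)*R2:  [       0        0    96/31  -195/31   873/31 ]
R4 <- R4 - (-48/175)*R3:  [     0      0      0  -33/5   99/5 ]
Row echelon form:
[ -4     -6       -8      -4  |      -44 ]
[  0  -31/2      -15     -17  |      -25 ]
[  0      0  -350/31  -35/31  |  -945/31 ]
[  0      0        0   -33/5  |     99/5 ]
Back-substitution:
w = (99/5) / (-33/5) = -3
z = (-945/31 - (-35/31)*(-3)) / (-350/31) = 3
y = (-25 - (-15)*(3) - (-17)*(-3)) / (-31/2) = 2
x = (-44 - (-6)*(2) - (-8)*(3) - (-4)*(-3)) / -4 = 5

(5, 2, 3, -3)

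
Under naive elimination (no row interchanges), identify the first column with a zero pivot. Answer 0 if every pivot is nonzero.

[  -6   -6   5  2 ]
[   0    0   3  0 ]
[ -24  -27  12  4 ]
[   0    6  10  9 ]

Naive forward elimination:
R3 <- R3 - (4)*R1:  [  0  -3  -8  -4 ]
Matrix at this point:
[ -6  -6   5   2 ]
[  0   0   3   0 ]
[  0  -3  -8  -4 ]
[  0   6  10   9 ]
Pivot entry (2,2) is zero but row 3 has -3 in column 2 -> naive elimination stops; a row interchange (e.g. R2 <-> R3) would be required here.

first zero-pivot column = 2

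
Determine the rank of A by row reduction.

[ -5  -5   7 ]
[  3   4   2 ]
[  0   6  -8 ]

rank(A) = 3

Row reduction:
R2 <- R2 - (-3/5)*R1:  [    0     1  31/5 ]
R3 <- R3 - (6)*R2:  [      0       0  -226/5 ]
Row echelon form:
[ -5  -5       7 ]
[  0   1    31/5 ]
[  0   0  -226/5 ]
Nonzero rows / pivot columns: 3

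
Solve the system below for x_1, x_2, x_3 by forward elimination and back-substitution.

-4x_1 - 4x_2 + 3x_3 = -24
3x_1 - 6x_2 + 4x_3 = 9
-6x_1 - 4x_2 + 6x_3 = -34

Forward elimination on [A|b]:
R2 <- R2 - (-3/4)*R1:  [    0    -9  25/4    -9 ]
R3 <- R3 - (3/2)*R1:  [   0    2  3/2    2 ]
R3 <- R3 - (-2/9)*R2:  [    0     0  26/9     0 ]
Row echelon form:
[ -4  -4     3  |  -24 ]
[  0  -9  25/4  |   -9 ]
[  0   0  26/9  |    0 ]
Back-substitution:
x_3 = (0) / (26/9) = 0
x_2 = (-9 - (25/4)*(0)) / -9 = 1
x_1 = (-24 - (-4)*(1) - (3)*(0)) / -4 = 5

(5, 1, 0)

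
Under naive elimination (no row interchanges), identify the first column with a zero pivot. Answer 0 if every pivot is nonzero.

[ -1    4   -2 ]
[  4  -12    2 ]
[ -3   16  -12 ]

Naive forward elimination:
R2 <- R2 - (-4)*R1:  [  0   4  -6 ]
R3 <- R3 - (3)*R1:  [  0   4  -6 ]
R3 <- R3 - (1)*R2:  [ 0  0  0 ]
Matrix at this point:
[ -1  4  -2 ]
[  0  4  -6 ]
[  0  0   0 ]
Pivot entry (3,3) in the last row is zero and there are no rows below to swap with -> zero pivot in column 3 (A is singular).

first zero-pivot column = 3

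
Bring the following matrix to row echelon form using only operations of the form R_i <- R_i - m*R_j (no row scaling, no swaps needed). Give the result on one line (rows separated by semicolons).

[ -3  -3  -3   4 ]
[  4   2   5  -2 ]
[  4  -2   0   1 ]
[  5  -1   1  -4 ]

Forward elimination:
R2 <- R2 - (-4/3)*R1:  [    0    -2     1  10/3 ]
R3 <- R3 - (-4/3)*R1:  [    0    -6    -4  19/3 ]
R4 <- R4 - (-5/3)*R1:  [   0   -6   -4  8/3 ]
R3 <- R3 - (3)*R2:  [     0      0     -7  -11/3 ]
R4 <- R4 - (3)*R2:  [     0      0     -7  -22/3 ]
R4 <- R4 - (1)*R3:  [     0      0      0  -11/3 ]
Row echelon form:
[ -3  -3  -3      4 ]
[  0  -2   1   10/3 ]
[  0   0  -7  -11/3 ]
[  0   0   0  -11/3 ]

REF = [-3 -3 -3 4; 0 -2 1 10/3; 0 0 -7 -11/3; 0 0 0 -11/3]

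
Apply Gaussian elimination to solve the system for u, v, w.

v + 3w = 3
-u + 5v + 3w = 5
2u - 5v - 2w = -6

(-2, 0, 1)

Forward elimination on [A|b]:
R1 <-> R2   (pivot in column 1 was zero)
[ -1   5   3   5 ]
[  0   1   3   3 ]
[  2  -5  -2  -6 ]
R3 <- R3 - (-2)*R1:  [ 0  5  4  4 ]
R3 <- R3 - (5)*R2:  [   0    0  -11  -11 ]
Row echelon form:
[ -1  5    3  |    5 ]
[  0  1    3  |    3 ]
[  0  0  -11  |  -11 ]
Back-substitution:
w = (-11) / -11 = 1
v = (3 - (3)*(1)) / 1 = 0
u = (5 - (5)*(0) - (3)*(1)) / -1 = -2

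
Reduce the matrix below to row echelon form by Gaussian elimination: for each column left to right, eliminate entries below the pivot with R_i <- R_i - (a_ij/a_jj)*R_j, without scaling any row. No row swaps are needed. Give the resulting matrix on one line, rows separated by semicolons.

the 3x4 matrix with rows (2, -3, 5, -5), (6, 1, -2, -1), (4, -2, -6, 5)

Forward elimination:
R2 <- R2 - (3)*R1:  [   0   10  -17   14 ]
R3 <- R3 - (2)*R1:  [   0    4  -16   15 ]
R3 <- R3 - (2/5)*R2:  [     0      0  -46/5   47/5 ]
Row echelon form:
[ 2  -3      5    -5 ]
[ 0  10    -17    14 ]
[ 0   0  -46/5  47/5 ]

REF = [2 -3 5 -5; 0 10 -17 14; 0 0 -46/5 47/5]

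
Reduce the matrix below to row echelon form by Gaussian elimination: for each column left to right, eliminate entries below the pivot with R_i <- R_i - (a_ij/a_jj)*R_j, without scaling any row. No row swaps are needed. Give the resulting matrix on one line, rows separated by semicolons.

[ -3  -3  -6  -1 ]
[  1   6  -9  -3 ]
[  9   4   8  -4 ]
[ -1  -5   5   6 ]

Forward elimination:
R2 <- R2 - (-1/3)*R1:  [     0      5    -11  -10/3 ]
R3 <- R3 - (-3)*R1:  [   0   -5  -10   -7 ]
R4 <- R4 - (1/3)*R1:  [    0    -4     7  19/3 ]
R3 <- R3 - (-1)*R2:  [     0      0    -21  -31/3 ]
R4 <- R4 - (-4/5)*R2:  [    0     0  -9/5  11/3 ]
R4 <- R4 - (3/35)*R3:  [       0        0        0  478/105 ]
Row echelon form:
[ -3  -3   -6       -1 ]
[  0   5  -11    -10/3 ]
[  0   0  -21    -31/3 ]
[  0   0    0  478/105 ]

REF = [-3 -3 -6 -1; 0 5 -11 -10/3; 0 0 -21 -31/3; 0 0 0 478/105]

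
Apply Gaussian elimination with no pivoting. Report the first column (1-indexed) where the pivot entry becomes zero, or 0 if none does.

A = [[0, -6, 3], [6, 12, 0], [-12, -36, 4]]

first zero-pivot column = 1

Naive forward elimination:
Pivot entry (1,1) is zero but row 2 has 6 in column 1 -> naive elimination stops; a row interchange (e.g. R1 <-> R2) would be required here.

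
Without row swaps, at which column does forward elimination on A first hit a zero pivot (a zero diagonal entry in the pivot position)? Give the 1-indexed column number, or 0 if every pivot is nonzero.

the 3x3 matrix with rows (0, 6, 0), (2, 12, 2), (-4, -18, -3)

Naive forward elimination:
Pivot entry (1,1) is zero but row 2 has 2 in column 1 -> naive elimination stops; a row interchange (e.g. R1 <-> R2) would be required here.

first zero-pivot column = 1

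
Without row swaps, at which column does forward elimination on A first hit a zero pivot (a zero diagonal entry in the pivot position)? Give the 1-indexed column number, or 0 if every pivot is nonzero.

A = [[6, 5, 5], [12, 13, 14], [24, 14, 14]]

Naive forward elimination:
R2 <- R2 - (2)*R1:  [ 0  3  4 ]
R3 <- R3 - (4)*R1:  [  0  -6  -6 ]
R3 <- R3 - (-2)*R2:  [ 0  0  2 ]
All pivots nonzero; naive elimination completes without hitting a zero pivot.

first zero-pivot column = 0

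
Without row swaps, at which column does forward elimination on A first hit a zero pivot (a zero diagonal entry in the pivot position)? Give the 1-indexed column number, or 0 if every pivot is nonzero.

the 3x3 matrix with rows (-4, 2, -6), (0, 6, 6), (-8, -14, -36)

first zero-pivot column = 0

Naive forward elimination:
R3 <- R3 - (2)*R1:  [   0  -18  -24 ]
R3 <- R3 - (-3)*R2:  [  0   0  -6 ]
All pivots nonzero; naive elimination completes without hitting a zero pivot.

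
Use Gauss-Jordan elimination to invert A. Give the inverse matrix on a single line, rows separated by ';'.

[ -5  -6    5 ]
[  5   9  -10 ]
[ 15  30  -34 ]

Gauss-Jordan on [A | I]:
R1 <- (1/-5)*R1:  [    1   6/5    -1  |  -1/5     0     0 ]
R2 <- R2 - (5)*R1:  [  0   3  -5  |   1   1   0 ]
R3 <- R3 - (15)*R1:  [   0   12  -19  |    3    0    1 ]
R2 <- (1/3)*R2:  [    0     1  -5/3  |   1/3   1/3     0 ]
R1 <- R1 - (6/5)*R2:  [    1     0     1  |  -3/5  -2/5     0 ]
R3 <- R3 - (12)*R2:  [  0   0   1  |  -1  -4   1 ]
R1 <- R1 - (1)*R3:  [    1     0     0  |   2/5  18/5    -1 ]
R2 <- R2 - (-5/3)*R3:  [     0      1      0  |   -4/3  -19/3    5/3 ]
Right block of [I | A^{-1}] is the inverse:
[  2/5   18/5   -1 ]
[ -4/3  -19/3  5/3 ]
[   -1     -4    1 ]

inverse = [2/5 18/5 -1; -4/3 -19/3 5/3; -1 -4 1]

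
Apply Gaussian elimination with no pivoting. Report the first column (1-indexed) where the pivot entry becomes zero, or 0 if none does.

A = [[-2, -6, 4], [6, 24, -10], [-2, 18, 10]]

first zero-pivot column = 0

Naive forward elimination:
R2 <- R2 - (-3)*R1:  [ 0  6  2 ]
R3 <- R3 - (1)*R1:  [  0  24   6 ]
R3 <- R3 - (4)*R2:  [  0   0  -2 ]
All pivots nonzero; naive elimination completes without hitting a zero pivot.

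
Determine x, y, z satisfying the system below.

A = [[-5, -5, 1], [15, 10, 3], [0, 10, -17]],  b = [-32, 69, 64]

(3, 3, -2)

Forward elimination on [A|b]:
R2 <- R2 - (-3)*R1:  [   0   -5    6  -27 ]
R3 <- R3 - (-2)*R2:  [  0   0  -5  10 ]
Row echelon form:
[ -5  -5   1  |  -32 ]
[  0  -5   6  |  -27 ]
[  0   0  -5  |   10 ]
Back-substitution:
z = (10) / -5 = -2
y = (-27 - (6)*(-2)) / -5 = 3
x = (-32 - (-5)*(3) - (1)*(-2)) / -5 = 3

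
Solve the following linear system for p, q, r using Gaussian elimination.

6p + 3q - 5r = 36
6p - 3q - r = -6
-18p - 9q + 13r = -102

Forward elimination on [A|b]:
R2 <- R2 - (1)*R1:  [   0   -6    4  -42 ]
R3 <- R3 - (-3)*R1:  [  0   0  -2   6 ]
Row echelon form:
[ 6   3  -5  |   36 ]
[ 0  -6   4  |  -42 ]
[ 0   0  -2  |    6 ]
Back-substitution:
r = (6) / -2 = -3
q = (-42 - (4)*(-3)) / -6 = 5
p = (36 - (3)*(5) - (-5)*(-3)) / 6 = 1

(1, 5, -3)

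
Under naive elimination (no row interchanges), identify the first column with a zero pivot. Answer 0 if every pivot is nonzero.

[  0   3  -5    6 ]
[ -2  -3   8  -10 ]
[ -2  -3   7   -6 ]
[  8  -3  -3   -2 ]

Naive forward elimination:
Pivot entry (1,1) is zero but row 2 has -2 in column 1 -> naive elimination stops; a row interchange (e.g. R1 <-> R2) would be required here.

first zero-pivot column = 1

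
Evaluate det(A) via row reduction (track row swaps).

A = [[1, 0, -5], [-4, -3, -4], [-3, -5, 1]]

det(A) = -78

Forward elimination:
R2 <- R2 - (-4)*R1:  [   0   -3  -24 ]
R3 <- R3 - (-3)*R1:  [   0   -5  -14 ]
R3 <- R3 - (5/3)*R2:  [  0   0  26 ]
Upper-triangular form:
[ 1   0   -5 ]
[ 0  -3  -24 ]
[ 0   0   26 ]
det(A) = (-1)^0 * (1) * (-3) * (26) = -78  (0 row swaps -> sign +1)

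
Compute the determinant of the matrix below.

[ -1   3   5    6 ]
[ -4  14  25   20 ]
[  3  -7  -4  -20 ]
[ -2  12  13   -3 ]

Forward elimination:
R2 <- R2 - (4)*R1:  [  0   2   5  -4 ]
R3 <- R3 - (-3)*R1:  [  0   2  11  -2 ]
R4 <- R4 - (2)*R1:  [   0    6    3  -15 ]
R3 <- R3 - (1)*R2:  [ 0  0  6  2 ]
R4 <- R4 - (3)*R2:  [   0    0  -12   -3 ]
R4 <- R4 - (-2)*R3:  [ 0  0  0  1 ]
Upper-triangular form:
[ -1  3  5   6 ]
[  0  2  5  -4 ]
[  0  0  6   2 ]
[  0  0  0   1 ]
det(A) = (-1)^0 * (-1) * (2) * (6) * (1) = -12  (0 row swaps -> sign +1)

det(A) = -12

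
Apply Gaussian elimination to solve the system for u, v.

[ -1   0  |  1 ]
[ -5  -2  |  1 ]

(-1, 2)

Forward elimination on [A|b]:
R2 <- R2 - (5)*R1:  [  0  -2  -4 ]
Row echelon form:
[ -1   0  |   1 ]
[  0  -2  |  -4 ]
Back-substitution:
v = (-4) / -2 = 2
u = (1) / -1 = -1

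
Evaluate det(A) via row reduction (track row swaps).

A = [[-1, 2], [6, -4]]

det(A) = -8

Forward elimination:
R2 <- R2 - (-6)*R1:  [ 0  8 ]
Upper-triangular form:
[ -1  2 ]
[  0  8 ]
det(A) = (-1)^0 * (-1) * (8) = -8  (0 row swaps -> sign +1)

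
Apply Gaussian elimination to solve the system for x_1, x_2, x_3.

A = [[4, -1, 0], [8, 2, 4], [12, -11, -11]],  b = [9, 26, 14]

Forward elimination on [A|b]:
R2 <- R2 - (2)*R1:  [ 0  4  4  8 ]
R3 <- R3 - (3)*R1:  [   0   -8  -11  -13 ]
R3 <- R3 - (-2)*R2:  [  0   0  -3   3 ]
Row echelon form:
[ 4  -1   0  |  9 ]
[ 0   4   4  |  8 ]
[ 0   0  -3  |  3 ]
Back-substitution:
x_3 = (3) / -3 = -1
x_2 = (8 - (4)*(-1)) / 4 = 3
x_1 = (9 - (-1)*(3)) / 4 = 3

(3, 3, -1)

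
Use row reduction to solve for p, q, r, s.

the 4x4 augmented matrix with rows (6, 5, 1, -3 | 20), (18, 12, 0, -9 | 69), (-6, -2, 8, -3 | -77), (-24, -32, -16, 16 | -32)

(4, 2, -5, 3)

Forward elimination on [A|b]:
R2 <- R2 - (3)*R1:  [  0  -3  -3   0   9 ]
R3 <- R3 - (-1)*R1:  [   0    3    9   -6  -57 ]
R4 <- R4 - (-4)*R1:  [   0  -12  -12    4   48 ]
R3 <- R3 - (-1)*R2:  [   0    0    6   -6  -48 ]
R4 <- R4 - (4)*R2:  [  0   0   0   4  12 ]
Row echelon form:
[ 6   5   1  -3  |   20 ]
[ 0  -3  -3   0  |    9 ]
[ 0   0   6  -6  |  -48 ]
[ 0   0   0   4  |   12 ]
Back-substitution:
s = (12) / 4 = 3
r = (-48 - (-6)*(3)) / 6 = -5
q = (9 - (-3)*(-5)) / -3 = 2
p = (20 - (5)*(2) - (1)*(-5) - (-3)*(3)) / 6 = 4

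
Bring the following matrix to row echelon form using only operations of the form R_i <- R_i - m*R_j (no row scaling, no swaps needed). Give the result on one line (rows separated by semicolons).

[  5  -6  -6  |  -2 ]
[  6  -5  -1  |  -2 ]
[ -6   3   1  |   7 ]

Forward elimination:
R2 <- R2 - (6/5)*R1:  [    0  11/5  31/5   2/5 ]
R3 <- R3 - (-6/5)*R1:  [     0  -21/5  -31/5   23/5 ]
R3 <- R3 - (-21/11)*R2:  [     0      0  62/11  59/11 ]
Row echelon form:
[ 5    -6     -6  |     -2 ]
[ 0  11/5   31/5  |    2/5 ]
[ 0     0  62/11  |  59/11 ]

REF = [5 -6 -6 -2; 0 11/5 31/5 2/5; 0 0 62/11 59/11]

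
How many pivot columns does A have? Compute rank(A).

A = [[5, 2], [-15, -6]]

Row reduction:
R2 <- R2 - (-3)*R1:  [ 0  0 ]
Row echelon form:
[ 5  2 ]
[ 0  0 ]
Nonzero rows / pivot columns: 1

rank(A) = 1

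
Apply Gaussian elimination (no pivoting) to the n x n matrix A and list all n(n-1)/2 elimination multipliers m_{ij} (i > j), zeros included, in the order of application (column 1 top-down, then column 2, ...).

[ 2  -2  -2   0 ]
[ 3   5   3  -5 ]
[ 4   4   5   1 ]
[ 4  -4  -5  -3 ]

multipliers: 3/2, 2, 2, 1, 0, -1/3

Forward elimination:
R2 <- R2 - (3/2)*R1:  [  0   8   6  -5 ]
R3 <- R3 - (2)*R1:  [ 0  8  9  1 ]
R4 <- R4 - (2)*R1:  [  0   0  -1  -3 ]
R3 <- R3 - (1)*R2:  [ 0  0  3  6 ]
R4: entry in column 2 is already 0 -> m_{42} = 0 (no row operation needed)
R4 <- R4 - (-1/3)*R3:  [  0   0   0  -1 ]
Multipliers (in order of application): m_{21} = 3/2, m_{31} = 2, m_{41} = 2, m_{32} = 1, m_{42} = 0, m_{43} = -1/3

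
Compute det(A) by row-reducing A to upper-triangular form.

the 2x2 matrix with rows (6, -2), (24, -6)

det(A) = 12

Forward elimination:
R2 <- R2 - (4)*R1:  [ 0  2 ]
Upper-triangular form:
[ 6  -2 ]
[ 0   2 ]
det(A) = (-1)^0 * (6) * (2) = 12  (0 row swaps -> sign +1)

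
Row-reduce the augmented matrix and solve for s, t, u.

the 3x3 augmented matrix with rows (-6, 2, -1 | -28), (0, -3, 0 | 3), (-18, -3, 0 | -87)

(5, -1, -4)

Forward elimination on [A|b]:
R3 <- R3 - (3)*R1:  [  0  -9   3  -3 ]
R3 <- R3 - (3)*R2:  [   0    0    3  -12 ]
Row echelon form:
[ -6   2  -1  |  -28 ]
[  0  -3   0  |    3 ]
[  0   0   3  |  -12 ]
Back-substitution:
u = (-12) / 3 = -4
t = (3) / -3 = -1
s = (-28 - (2)*(-1) - (-1)*(-4)) / -6 = 5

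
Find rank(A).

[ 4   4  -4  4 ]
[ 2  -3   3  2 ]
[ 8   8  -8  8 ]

rank(A) = 2

Row reduction:
R2 <- R2 - (1/2)*R1:  [  0  -5   5   0 ]
R3 <- R3 - (2)*R1:  [ 0  0  0  0 ]
Row echelon form:
[ 4   4  -4  4 ]
[ 0  -5   5  0 ]
[ 0   0   0  0 ]
Nonzero rows / pivot columns: 2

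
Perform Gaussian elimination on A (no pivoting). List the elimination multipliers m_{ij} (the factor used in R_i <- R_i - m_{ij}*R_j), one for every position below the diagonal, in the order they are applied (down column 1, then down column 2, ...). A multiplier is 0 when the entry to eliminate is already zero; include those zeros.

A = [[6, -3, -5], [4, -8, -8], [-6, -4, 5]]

multipliers: 2/3, -1, 7/6

Forward elimination:
R2 <- R2 - (2/3)*R1:  [     0     -6  -14/3 ]
R3 <- R3 - (-1)*R1:  [  0  -7   0 ]
R3 <- R3 - (7/6)*R2:  [    0     0  49/9 ]
Multipliers (in order of application): m_{21} = 2/3, m_{31} = -1, m_{32} = 7/6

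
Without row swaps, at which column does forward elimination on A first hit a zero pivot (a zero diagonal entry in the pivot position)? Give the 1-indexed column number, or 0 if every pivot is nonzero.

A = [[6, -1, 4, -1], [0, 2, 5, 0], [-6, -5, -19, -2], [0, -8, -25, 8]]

Naive forward elimination:
R3 <- R3 - (-1)*R1:  [   0   -6  -15   -3 ]
R3 <- R3 - (-3)*R2:  [  0   0   0  -3 ]
R4 <- R4 - (-4)*R2:  [  0   0  -5   8 ]
Matrix at this point:
[ 6  -1   4  -1 ]
[ 0   2   5   0 ]
[ 0   0   0  -3 ]
[ 0   0  -5   8 ]
Pivot entry (3,3) is zero but row 4 has -5 in column 3 -> naive elimination stops; a row interchange (e.g. R3 <-> R4) would be required here.

first zero-pivot column = 3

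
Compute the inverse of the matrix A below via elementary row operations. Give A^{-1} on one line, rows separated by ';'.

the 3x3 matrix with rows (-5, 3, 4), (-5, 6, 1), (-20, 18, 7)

inverse = [8/15 17/15 -7/15; 1/3 1 -1/3; 2/3 2/3 -1/3]

Gauss-Jordan on [A | I]:
R1 <- (1/-5)*R1:  [    1  -3/5  -4/5  |  -1/5     0     0 ]
R2 <- R2 - (-5)*R1:  [  0   3  -3  |  -1   1   0 ]
R3 <- R3 - (-20)*R1:  [  0   6  -9  |  -4   0   1 ]
R2 <- (1/3)*R2:  [    0     1    -1  |  -1/3   1/3     0 ]
R1 <- R1 - (-3/5)*R2:  [    1     0  -7/5  |  -2/5   1/5     0 ]
R3 <- R3 - (6)*R2:  [  0   0  -3  |  -2  -2   1 ]
R3 <- (1/-3)*R3:  [    0     0     1  |   2/3   2/3  -1/3 ]
R1 <- R1 - (-7/5)*R3:  [     1      0      0  |   8/15  17/15  -7/15 ]
R2 <- R2 - (-1)*R3:  [    0     1     0  |   1/3     1  -1/3 ]
Right block of [I | A^{-1}] is the inverse:
[ 8/15  17/15  -7/15 ]
[  1/3      1   -1/3 ]
[  2/3    2/3   -1/3 ]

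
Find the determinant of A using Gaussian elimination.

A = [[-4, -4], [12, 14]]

Forward elimination:
R2 <- R2 - (-3)*R1:  [ 0  2 ]
Upper-triangular form:
[ -4  -4 ]
[  0   2 ]
det(A) = (-1)^0 * (-4) * (2) = -8  (0 row swaps -> sign +1)

det(A) = -8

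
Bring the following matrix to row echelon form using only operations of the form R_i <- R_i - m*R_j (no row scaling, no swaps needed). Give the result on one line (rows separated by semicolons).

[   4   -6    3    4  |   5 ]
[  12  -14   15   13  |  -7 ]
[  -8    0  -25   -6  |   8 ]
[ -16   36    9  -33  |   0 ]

REF = [4 -6 3 4 5; 0 4 6 1 -22; 0 0 -1 5 -48; 0 0 0 -5 -58]

Forward elimination:
R2 <- R2 - (3)*R1:  [   0    4    6    1  -22 ]
R3 <- R3 - (-2)*R1:  [   0  -12  -19    2   18 ]
R4 <- R4 - (-4)*R1:  [   0   12   21  -17   20 ]
R3 <- R3 - (-3)*R2:  [   0    0   -1    5  -48 ]
R4 <- R4 - (3)*R2:  [   0    0    3  -20   86 ]
R4 <- R4 - (-3)*R3:  [   0    0    0   -5  -58 ]
Row echelon form:
[ 4  -6   3   4  |    5 ]
[ 0   4   6   1  |  -22 ]
[ 0   0  -1   5  |  -48 ]
[ 0   0   0  -5  |  -58 ]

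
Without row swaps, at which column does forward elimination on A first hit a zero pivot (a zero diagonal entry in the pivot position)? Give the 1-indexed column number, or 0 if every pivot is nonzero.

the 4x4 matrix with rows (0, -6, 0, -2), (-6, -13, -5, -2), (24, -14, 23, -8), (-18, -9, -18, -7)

first zero-pivot column = 1

Naive forward elimination:
Pivot entry (1,1) is zero but row 2 has -6 in column 1 -> naive elimination stops; a row interchange (e.g. R1 <-> R2) would be required here.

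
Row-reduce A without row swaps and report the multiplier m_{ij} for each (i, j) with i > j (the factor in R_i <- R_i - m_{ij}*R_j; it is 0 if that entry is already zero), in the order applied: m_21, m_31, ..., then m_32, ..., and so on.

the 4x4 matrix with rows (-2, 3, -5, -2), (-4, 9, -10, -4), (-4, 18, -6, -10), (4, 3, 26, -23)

Forward elimination:
R2 <- R2 - (2)*R1:  [ 0  3  0  0 ]
R3 <- R3 - (2)*R1:  [  0  12   4  -6 ]
R4 <- R4 - (-2)*R1:  [   0    9   16  -27 ]
R3 <- R3 - (4)*R2:  [  0   0   4  -6 ]
R4 <- R4 - (3)*R2:  [   0    0   16  -27 ]
R4 <- R4 - (4)*R3:  [  0   0   0  -3 ]
Multipliers (in order of application): m_{21} = 2, m_{31} = 2, m_{41} = -2, m_{32} = 4, m_{42} = 3, m_{43} = 4

multipliers: 2, 2, -2, 4, 3, 4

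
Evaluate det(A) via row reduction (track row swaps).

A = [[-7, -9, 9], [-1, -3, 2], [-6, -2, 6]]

Forward elimination:
R2 <- R2 - (1/7)*R1:  [     0  -12/7    5/7 ]
R3 <- R3 - (6/7)*R1:  [     0   40/7  -12/7 ]
R3 <- R3 - (-10/3)*R2:  [   0    0  2/3 ]
Upper-triangular form:
[ -7     -9    9 ]
[  0  -12/7  5/7 ]
[  0      0  2/3 ]
det(A) = (-1)^0 * (-7) * (-12/7) * (2/3) = 8  (0 row swaps -> sign +1)

det(A) = 8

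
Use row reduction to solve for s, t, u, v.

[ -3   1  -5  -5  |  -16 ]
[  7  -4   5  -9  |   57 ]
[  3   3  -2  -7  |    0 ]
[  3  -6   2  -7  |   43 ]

Forward elimination on [A|b]:
R2 <- R2 - (-7/3)*R1:  [     0   -5/3  -20/3  -62/3   59/3 ]
R3 <- R3 - (-1)*R1:  [   0    4   -7  -12  -16 ]
R4 <- R4 - (-1)*R1:  [   0   -5   -3  -12   27 ]
R3 <- R3 - (-12/5)*R2:  [      0       0     -23  -308/5   156/5 ]
R4 <- R4 - (3)*R2:  [   0    0   17   50  -32 ]
R4 <- R4 - (-17/23)*R3:  [         0          0          0    514/115  -1028/115 ]
Row echelon form:
[ -3     1     -5       -5  |        -16 ]
[  0  -5/3  -20/3    -62/3  |       59/3 ]
[  0     0    -23   -308/5  |      156/5 ]
[  0     0      0  514/115  |  -1028/115 ]
Back-substitution:
v = (-1028/115) / (514/115) = -2
u = (156/5 - (-308/5)*(-2)) / -23 = 4
t = (59/3 - (-20/3)*(4) - (-62/3)*(-2)) / (-5/3) = -3
s = (-16 - (1)*(-3) - (-5)*(4) - (-5)*(-2)) / -3 = 1

(1, -3, 4, -2)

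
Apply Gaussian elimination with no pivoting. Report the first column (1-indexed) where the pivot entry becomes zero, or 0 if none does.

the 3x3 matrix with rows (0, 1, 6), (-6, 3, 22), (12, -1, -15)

first zero-pivot column = 1

Naive forward elimination:
Pivot entry (1,1) is zero but row 2 has -6 in column 1 -> naive elimination stops; a row interchange (e.g. R1 <-> R2) would be required here.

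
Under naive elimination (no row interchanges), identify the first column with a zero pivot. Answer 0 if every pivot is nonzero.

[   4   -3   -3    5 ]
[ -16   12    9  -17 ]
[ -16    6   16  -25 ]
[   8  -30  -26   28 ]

first zero-pivot column = 2

Naive forward elimination:
R2 <- R2 - (-4)*R1:  [  0   0  -3   3 ]
R3 <- R3 - (-4)*R1:  [  0  -6   4  -5 ]
R4 <- R4 - (2)*R1:  [   0  -24  -20   18 ]
Matrix at this point:
[ 4   -3   -3   5 ]
[ 0    0   -3   3 ]
[ 0   -6    4  -5 ]
[ 0  -24  -20  18 ]
Pivot entry (2,2) is zero but row 3 has -6 in column 2 -> naive elimination stops; a row interchange (e.g. R2 <-> R3) would be required here.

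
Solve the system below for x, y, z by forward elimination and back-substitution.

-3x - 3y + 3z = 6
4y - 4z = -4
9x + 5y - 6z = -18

(-1, 3, 4)

Forward elimination on [A|b]:
R3 <- R3 - (-3)*R1:  [  0  -4   3   0 ]
R3 <- R3 - (-1)*R2:  [  0   0  -1  -4 ]
Row echelon form:
[ -3  -3   3  |   6 ]
[  0   4  -4  |  -4 ]
[  0   0  -1  |  -4 ]
Back-substitution:
z = (-4) / -1 = 4
y = (-4 - (-4)*(4)) / 4 = 3
x = (6 - (-3)*(3) - (3)*(4)) / -3 = -1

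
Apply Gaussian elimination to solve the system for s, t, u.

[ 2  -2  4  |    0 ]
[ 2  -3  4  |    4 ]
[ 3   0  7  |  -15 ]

(2, -4, -3)

Forward elimination on [A|b]:
R2 <- R2 - (1)*R1:  [  0  -1   0   4 ]
R3 <- R3 - (3/2)*R1:  [   0    3    1  -15 ]
R3 <- R3 - (-3)*R2:  [  0   0   1  -3 ]
Row echelon form:
[ 2  -2  4  |   0 ]
[ 0  -1  0  |   4 ]
[ 0   0  1  |  -3 ]
Back-substitution:
u = (-3) / 1 = -3
t = (4) / -1 = -4
s = (0 - (-2)*(-4) - (4)*(-3)) / 2 = 2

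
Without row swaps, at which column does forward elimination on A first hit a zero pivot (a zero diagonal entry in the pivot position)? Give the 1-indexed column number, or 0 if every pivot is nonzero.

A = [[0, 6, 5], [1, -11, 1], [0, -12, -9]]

Naive forward elimination:
Pivot entry (1,1) is zero but row 2 has 1 in column 1 -> naive elimination stops; a row interchange (e.g. R1 <-> R2) would be required here.

first zero-pivot column = 1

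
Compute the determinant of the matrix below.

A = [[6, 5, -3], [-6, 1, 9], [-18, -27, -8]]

Forward elimination:
R2 <- R2 - (-1)*R1:  [ 0  6  6 ]
R3 <- R3 - (-3)*R1:  [   0  -12  -17 ]
R3 <- R3 - (-2)*R2:  [  0   0  -5 ]
Upper-triangular form:
[ 6  5  -3 ]
[ 0  6   6 ]
[ 0  0  -5 ]
det(A) = (-1)^0 * (6) * (6) * (-5) = -180  (0 row swaps -> sign +1)

det(A) = -180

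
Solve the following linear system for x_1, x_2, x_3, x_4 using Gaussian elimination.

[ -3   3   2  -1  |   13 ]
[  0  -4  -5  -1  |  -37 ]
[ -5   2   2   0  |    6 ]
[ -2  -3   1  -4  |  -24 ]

(2, 5, 3, 2)

Forward elimination on [A|b]:
R3 <- R3 - (5/3)*R1:  [     0     -3   -4/3    5/3  -47/3 ]
R4 <- R4 - (2/3)*R1:  [     0     -5   -1/3  -10/3  -98/3 ]
R3 <- R3 - (3/4)*R2:  [      0       0   29/12   29/12  145/12 ]
R4 <- R4 - (5/4)*R2:  [      0       0   71/12  -25/12  163/12 ]
R4 <- R4 - (71/29)*R3:  [   0    0    0   -8  -16 ]
Row echelon form:
[ -3   3      2     -1  |      13 ]
[  0  -4     -5     -1  |     -37 ]
[  0   0  29/12  29/12  |  145/12 ]
[  0   0      0     -8  |     -16 ]
Back-substitution:
x_4 = (-16) / -8 = 2
x_3 = (145/12 - (29/12)*(2)) / (29/12) = 3
x_2 = (-37 - (-5)*(3) - (-1)*(2)) / -4 = 5
x_1 = (13 - (3)*(5) - (2)*(3) - (-1)*(2)) / -3 = 2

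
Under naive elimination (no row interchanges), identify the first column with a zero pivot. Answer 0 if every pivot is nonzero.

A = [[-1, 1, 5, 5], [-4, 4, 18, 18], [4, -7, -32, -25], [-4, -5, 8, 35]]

Naive forward elimination:
R2 <- R2 - (4)*R1:  [  0   0  -2  -2 ]
R3 <- R3 - (-4)*R1:  [   0   -3  -12   -5 ]
R4 <- R4 - (4)*R1:  [   0   -9  -12   15 ]
Matrix at this point:
[ -1   1    5   5 ]
[  0   0   -2  -2 ]
[  0  -3  -12  -5 ]
[  0  -9  -12  15 ]
Pivot entry (2,2) is zero but row 3 has -3 in column 2 -> naive elimination stops; a row interchange (e.g. R2 <-> R3) would be required here.

first zero-pivot column = 2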